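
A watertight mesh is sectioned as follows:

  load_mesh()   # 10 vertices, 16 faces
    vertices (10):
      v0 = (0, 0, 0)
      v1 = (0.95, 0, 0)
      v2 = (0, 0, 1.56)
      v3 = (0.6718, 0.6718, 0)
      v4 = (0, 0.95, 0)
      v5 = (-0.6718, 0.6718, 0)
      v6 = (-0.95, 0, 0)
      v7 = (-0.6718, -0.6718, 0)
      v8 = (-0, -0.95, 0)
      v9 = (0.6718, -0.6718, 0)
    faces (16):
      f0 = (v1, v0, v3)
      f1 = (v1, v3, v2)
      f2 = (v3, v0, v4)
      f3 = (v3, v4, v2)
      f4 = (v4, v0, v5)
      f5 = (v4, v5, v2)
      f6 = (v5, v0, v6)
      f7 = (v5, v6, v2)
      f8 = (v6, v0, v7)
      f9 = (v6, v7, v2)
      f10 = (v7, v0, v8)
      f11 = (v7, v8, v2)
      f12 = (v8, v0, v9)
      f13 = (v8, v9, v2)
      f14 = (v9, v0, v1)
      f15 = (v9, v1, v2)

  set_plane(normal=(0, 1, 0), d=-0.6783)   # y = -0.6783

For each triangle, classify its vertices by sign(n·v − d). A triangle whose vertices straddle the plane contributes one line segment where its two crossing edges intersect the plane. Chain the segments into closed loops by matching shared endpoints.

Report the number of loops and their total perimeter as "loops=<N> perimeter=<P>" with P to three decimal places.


Straddling triangles (4 of 16):
  (v7,v0,v8) [++-] → (0, -0.6783, 0)–(-0.656104, -0.6783, 0)  len=0.6561
  (v7,v8,v2) [+-+] → (-0.656104, -0.6783, 0)–(0, -0.6783, 0.44616)  len=0.7934
  (v8,v0,v9) [-++] → (0, -0.6783, 0)–(0.656104, -0.6783, 0)  len=0.6561
  (v8,v9,v2) [-++] → (0.656104, -0.6783, 0)–(0, -0.6783, 0.44616)  len=0.7934

Chained into 1 loop(s):
  loop 1: 4 segments, perimeter = 2.8991
Total perimeter = 2.899

loops=1 perimeter=2.899


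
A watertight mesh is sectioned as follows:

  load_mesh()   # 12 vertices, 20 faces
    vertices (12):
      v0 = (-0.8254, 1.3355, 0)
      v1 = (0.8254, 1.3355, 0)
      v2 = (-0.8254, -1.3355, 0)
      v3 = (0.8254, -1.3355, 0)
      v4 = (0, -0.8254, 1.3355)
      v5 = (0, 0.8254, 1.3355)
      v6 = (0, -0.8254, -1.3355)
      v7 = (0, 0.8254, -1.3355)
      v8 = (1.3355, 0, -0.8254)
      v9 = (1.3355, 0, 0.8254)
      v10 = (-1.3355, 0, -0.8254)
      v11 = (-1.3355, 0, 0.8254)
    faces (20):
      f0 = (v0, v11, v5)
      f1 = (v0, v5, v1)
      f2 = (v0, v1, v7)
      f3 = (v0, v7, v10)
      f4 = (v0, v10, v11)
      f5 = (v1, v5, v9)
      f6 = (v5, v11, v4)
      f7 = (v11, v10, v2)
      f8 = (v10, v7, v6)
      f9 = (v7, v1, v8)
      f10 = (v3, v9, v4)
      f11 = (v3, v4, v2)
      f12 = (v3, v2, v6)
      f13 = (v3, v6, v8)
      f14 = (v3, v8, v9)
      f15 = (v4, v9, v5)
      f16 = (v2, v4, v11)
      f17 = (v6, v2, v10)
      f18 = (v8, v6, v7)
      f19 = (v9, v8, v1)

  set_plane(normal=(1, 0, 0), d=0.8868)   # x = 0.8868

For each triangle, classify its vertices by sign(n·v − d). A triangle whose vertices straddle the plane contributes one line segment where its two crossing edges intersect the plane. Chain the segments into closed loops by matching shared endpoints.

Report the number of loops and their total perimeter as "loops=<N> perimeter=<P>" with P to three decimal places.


loops=1 perimeter=6.583

Straddling triangles (8 of 20):
  (v1,v5,v9) [--+] → (0.8868, 0.277317, 0.996783)–(0.8868, 1.17475, 0.0993522)  len=1.2692
  (v7,v1,v8) [--+] → (0.8868, 1.17475, -0.0993522)–(0.8868, 0.277317, -0.996783)  len=1.2692
  (v3,v9,v4) [-+-] → (0.8868, -1.17475, 0.0993522)–(0.8868, -0.277317, 0.996783)  len=1.2692
  (v3,v6,v8) [--+] → (0.8868, -0.277317, -0.996783)–(0.8868, -1.17475, -0.0993522)  len=1.2692
  (v3,v8,v9) [-++] → (0.8868, -1.17475, -0.0993522)–(0.8868, -1.17475, 0.0993522)  len=0.1987
  (v4,v9,v5) [-+-] → (0.8868, -0.277317, 0.996783)–(0.8868, 0.277317, 0.996783)  len=0.5546
  (v8,v6,v7) [+--] → (0.8868, -0.277317, -0.996783)–(0.8868, 0.277317, -0.996783)  len=0.5546
  (v9,v8,v1) [++-] → (0.8868, 1.17475, -0.0993522)–(0.8868, 1.17475, 0.0993522)  len=0.1987

Chained into 1 loop(s):
  loop 1: 8 segments, perimeter = 6.5833
Total perimeter = 6.583


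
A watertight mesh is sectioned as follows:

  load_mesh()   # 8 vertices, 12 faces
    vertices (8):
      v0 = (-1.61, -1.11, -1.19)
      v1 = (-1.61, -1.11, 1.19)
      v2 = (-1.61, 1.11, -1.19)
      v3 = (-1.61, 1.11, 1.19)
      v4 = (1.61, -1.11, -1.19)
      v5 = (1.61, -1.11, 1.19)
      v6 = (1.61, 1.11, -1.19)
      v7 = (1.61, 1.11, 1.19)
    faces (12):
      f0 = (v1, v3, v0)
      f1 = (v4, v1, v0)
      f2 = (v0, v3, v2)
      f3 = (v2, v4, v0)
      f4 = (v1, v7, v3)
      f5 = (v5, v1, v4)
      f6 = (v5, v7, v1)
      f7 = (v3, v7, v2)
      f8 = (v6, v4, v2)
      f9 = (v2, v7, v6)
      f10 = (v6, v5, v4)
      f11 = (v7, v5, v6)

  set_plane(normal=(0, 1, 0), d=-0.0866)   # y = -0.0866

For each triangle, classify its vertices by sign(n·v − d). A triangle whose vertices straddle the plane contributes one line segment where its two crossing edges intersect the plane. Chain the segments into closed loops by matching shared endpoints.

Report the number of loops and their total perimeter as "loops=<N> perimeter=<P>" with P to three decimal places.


loops=1 perimeter=11.200

Straddling triangles (8 of 12):
  (v1,v3,v0) [-+-] → (-1.61, -0.0866, 1.19)–(-1.61, -0.0866, -0.0928414)  len=1.2828
  (v0,v3,v2) [-++] → (-1.61, -0.0866, -0.0928414)–(-1.61, -0.0866, -1.19)  len=1.0972
  (v2,v4,v0) [+--] → (0.125609, -0.0866, -1.19)–(-1.61, -0.0866, -1.19)  len=1.7356
  (v1,v7,v3) [-++] → (-0.125609, -0.0866, 1.19)–(-1.61, -0.0866, 1.19)  len=1.4844
  (v5,v7,v1) [-+-] → (1.61, -0.0866, 1.19)–(-0.125609, -0.0866, 1.19)  len=1.7356
  (v6,v4,v2) [+-+] → (1.61, -0.0866, -1.19)–(0.125609, -0.0866, -1.19)  len=1.4844
  (v6,v5,v4) [+--] → (1.61, -0.0866, 0.0928414)–(1.61, -0.0866, -1.19)  len=1.2828
  (v7,v5,v6) [+-+] → (1.61, -0.0866, 1.19)–(1.61, -0.0866, 0.0928414)  len=1.0972

Chained into 1 loop(s):
  loop 1: 8 segments, perimeter = 11.2000
Total perimeter = 11.200


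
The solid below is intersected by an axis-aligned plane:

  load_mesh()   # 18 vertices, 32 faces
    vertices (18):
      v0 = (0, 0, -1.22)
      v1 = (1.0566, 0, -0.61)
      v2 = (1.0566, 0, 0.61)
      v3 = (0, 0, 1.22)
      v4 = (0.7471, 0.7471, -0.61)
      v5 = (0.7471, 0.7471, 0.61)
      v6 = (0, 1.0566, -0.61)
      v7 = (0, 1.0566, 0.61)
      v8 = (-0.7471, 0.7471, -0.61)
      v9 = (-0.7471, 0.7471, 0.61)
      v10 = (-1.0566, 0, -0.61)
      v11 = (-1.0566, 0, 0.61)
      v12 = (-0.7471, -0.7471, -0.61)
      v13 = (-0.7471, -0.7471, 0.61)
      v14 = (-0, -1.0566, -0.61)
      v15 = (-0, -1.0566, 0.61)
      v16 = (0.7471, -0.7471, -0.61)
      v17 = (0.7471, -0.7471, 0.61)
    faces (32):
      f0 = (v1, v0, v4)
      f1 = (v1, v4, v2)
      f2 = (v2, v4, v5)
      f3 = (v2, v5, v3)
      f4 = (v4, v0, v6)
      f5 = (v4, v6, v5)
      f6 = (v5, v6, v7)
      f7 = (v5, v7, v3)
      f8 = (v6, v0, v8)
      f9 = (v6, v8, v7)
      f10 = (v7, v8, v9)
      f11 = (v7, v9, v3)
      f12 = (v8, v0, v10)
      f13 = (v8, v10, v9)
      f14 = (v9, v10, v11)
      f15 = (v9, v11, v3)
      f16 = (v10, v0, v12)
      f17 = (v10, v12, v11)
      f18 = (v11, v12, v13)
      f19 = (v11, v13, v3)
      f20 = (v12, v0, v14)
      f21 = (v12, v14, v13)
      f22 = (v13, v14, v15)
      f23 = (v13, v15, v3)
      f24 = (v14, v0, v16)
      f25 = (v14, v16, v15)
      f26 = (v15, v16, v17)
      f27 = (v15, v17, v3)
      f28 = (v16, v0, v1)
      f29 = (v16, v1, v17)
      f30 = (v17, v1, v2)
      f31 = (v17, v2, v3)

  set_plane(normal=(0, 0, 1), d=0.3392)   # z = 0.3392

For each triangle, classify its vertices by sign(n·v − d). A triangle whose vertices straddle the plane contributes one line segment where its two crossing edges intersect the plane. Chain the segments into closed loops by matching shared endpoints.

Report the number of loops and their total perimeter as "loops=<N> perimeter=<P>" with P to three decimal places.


Straddling triangles (16 of 32):
  (v1,v4,v2) [--+] → (0.987901, 0.165832, 0.3392)–(1.0566, 0, 0.3392)  len=0.1795
  (v2,v4,v5) [+-+] → (0.987901, 0.165832, 0.3392)–(0.7471, 0.7471, 0.3392)  len=0.6292
  (v4,v6,v5) [--+] → (0.581268, 0.815799, 0.3392)–(0.7471, 0.7471, 0.3392)  len=0.1795
  (v5,v6,v7) [+-+] → (0.581268, 0.815799, 0.3392)–(0, 1.0566, 0.3392)  len=0.6292
  (v6,v8,v7) [--+] → (-0.165832, 0.987901, 0.3392)–(0, 1.0566, 0.3392)  len=0.1795
  (v7,v8,v9) [+-+] → (-0.165832, 0.987901, 0.3392)–(-0.7471, 0.7471, 0.3392)  len=0.6292
  (v8,v10,v9) [--+] → (-0.815799, 0.581268, 0.3392)–(-0.7471, 0.7471, 0.3392)  len=0.1795
  (v9,v10,v11) [+-+] → (-0.815799, 0.581268, 0.3392)–(-1.0566, 0, 0.3392)  len=0.6292
  (v10,v12,v11) [--+] → (-0.987901, -0.165832, 0.3392)–(-1.0566, 0, 0.3392)  len=0.1795
  (v11,v12,v13) [+-+] → (-0.987901, -0.165832, 0.3392)–(-0.7471, -0.7471, 0.3392)  len=0.6292
  (v12,v14,v13) [--+] → (-0.581268, -0.815799, 0.3392)–(-0.7471, -0.7471, 0.3392)  len=0.1795
  (v13,v14,v15) [+-+] → (-0.581268, -0.815799, 0.3392)–(0, -1.0566, 0.3392)  len=0.6292
  (v14,v16,v15) [--+] → (0.165832, -0.987901, 0.3392)–(0, -1.0566, 0.3392)  len=0.1795
  (v15,v16,v17) [+-+] → (0.165832, -0.987901, 0.3392)–(0.7471, -0.7471, 0.3392)  len=0.6292
  (v16,v1,v17) [--+] → (0.815799, -0.581268, 0.3392)–(0.7471, -0.7471, 0.3392)  len=0.1795
  (v17,v1,v2) [+-+] → (0.815799, -0.581268, 0.3392)–(1.0566, 0, 0.3392)  len=0.6292

Chained into 1 loop(s):
  loop 1: 16 segments, perimeter = 6.4694
Total perimeter = 6.469

loops=1 perimeter=6.469


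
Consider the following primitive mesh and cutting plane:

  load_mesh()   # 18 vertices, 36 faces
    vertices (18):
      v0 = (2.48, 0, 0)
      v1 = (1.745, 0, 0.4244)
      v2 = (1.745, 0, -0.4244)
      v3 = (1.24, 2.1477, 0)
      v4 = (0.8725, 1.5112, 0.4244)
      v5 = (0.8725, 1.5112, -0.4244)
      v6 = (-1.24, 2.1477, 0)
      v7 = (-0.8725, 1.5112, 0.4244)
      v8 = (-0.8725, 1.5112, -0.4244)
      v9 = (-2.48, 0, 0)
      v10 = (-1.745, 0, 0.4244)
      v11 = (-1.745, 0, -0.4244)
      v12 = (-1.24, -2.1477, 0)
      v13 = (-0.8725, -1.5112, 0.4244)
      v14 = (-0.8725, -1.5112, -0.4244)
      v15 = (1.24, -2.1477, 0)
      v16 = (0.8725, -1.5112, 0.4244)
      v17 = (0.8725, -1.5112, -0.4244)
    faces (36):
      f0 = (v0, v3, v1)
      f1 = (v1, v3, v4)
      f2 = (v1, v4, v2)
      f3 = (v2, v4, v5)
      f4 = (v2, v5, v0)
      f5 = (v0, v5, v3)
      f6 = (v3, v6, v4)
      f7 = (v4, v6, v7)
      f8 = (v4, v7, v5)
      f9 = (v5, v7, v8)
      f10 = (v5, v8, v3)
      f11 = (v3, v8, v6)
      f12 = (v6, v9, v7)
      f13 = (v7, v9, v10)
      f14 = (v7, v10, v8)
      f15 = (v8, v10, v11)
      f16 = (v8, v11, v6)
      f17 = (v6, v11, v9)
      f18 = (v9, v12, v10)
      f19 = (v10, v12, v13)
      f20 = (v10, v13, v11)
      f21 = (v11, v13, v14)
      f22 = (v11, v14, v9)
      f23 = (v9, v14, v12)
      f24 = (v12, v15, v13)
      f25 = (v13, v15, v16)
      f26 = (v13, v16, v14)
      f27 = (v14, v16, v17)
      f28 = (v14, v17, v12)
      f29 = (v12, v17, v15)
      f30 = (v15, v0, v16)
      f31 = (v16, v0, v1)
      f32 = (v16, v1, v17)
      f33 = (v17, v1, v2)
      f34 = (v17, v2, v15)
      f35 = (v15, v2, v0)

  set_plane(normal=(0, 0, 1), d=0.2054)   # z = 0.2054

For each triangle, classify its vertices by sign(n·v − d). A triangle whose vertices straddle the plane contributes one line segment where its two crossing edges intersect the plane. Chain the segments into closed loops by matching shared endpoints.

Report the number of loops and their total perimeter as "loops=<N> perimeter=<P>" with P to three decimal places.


Straddling triangles (24 of 36):
  (v0,v3,v1) [--+] → (1.48441, 1.10826, 0.2054)–(2.12428, 0, 0.2054)  len=1.2797
  (v1,v3,v4) [+-+] → (1.48441, 1.10826, 0.2054)–(1.06214, 1.83965, 0.2054)  len=0.8445
  (v1,v4,v2) [++-] → (1.09761, 1.12129, 0.2054)–(1.745, 0, 0.2054)  len=1.2948
  (v2,v4,v5) [-+-] → (1.09761, 1.12129, 0.2054)–(0.8725, 1.5112, 0.2054)  len=0.4502
  (v3,v6,v4) [--+] → (-0.217598, 1.83965, 0.2054)–(1.06214, 1.83965, 0.2054)  len=1.2797
  (v4,v6,v7) [+-+] → (-0.217598, 1.83965, 0.2054)–(-1.06214, 1.83965, 0.2054)  len=0.8445
  (v4,v7,v5) [++-] → (-0.42227, 1.5112, 0.2054)–(0.8725, 1.5112, 0.2054)  len=1.2948
  (v5,v7,v8) [-+-] → (-0.42227, 1.5112, 0.2054)–(-0.8725, 1.5112, 0.2054)  len=0.4502
  (v6,v9,v7) [--+] → (-1.70201, 0.731387, 0.2054)–(-1.06214, 1.83965, 0.2054)  len=1.2797
  (v7,v9,v10) [+-+] → (-1.70201, 0.731387, 0.2054)–(-2.12428, 0, 0.2054)  len=0.8445
  (v7,v10,v8) [++-] → (-1.51989, 0.389907, 0.2054)–(-0.8725, 1.5112, 0.2054)  len=1.2948
  (v8,v10,v11) [-+-] → (-1.51989, 0.389907, 0.2054)–(-1.745, 0, 0.2054)  len=0.4502
  (v9,v12,v10) [--+] → (-1.48441, -1.10826, 0.2054)–(-2.12428, 0, 0.2054)  len=1.2797
  (v10,v12,v13) [+-+] → (-1.48441, -1.10826, 0.2054)–(-1.06214, -1.83965, 0.2054)  len=0.8445
  (v10,v13,v11) [++-] → (-1.09761, -1.12129, 0.2054)–(-1.745, 0, 0.2054)  len=1.2948
  (v11,v13,v14) [-+-] → (-1.09761, -1.12129, 0.2054)–(-0.8725, -1.5112, 0.2054)  len=0.4502
  (v12,v15,v13) [--+] → (0.217598, -1.83965, 0.2054)–(-1.06214, -1.83965, 0.2054)  len=1.2797
  (v13,v15,v16) [+-+] → (0.217598, -1.83965, 0.2054)–(1.06214, -1.83965, 0.2054)  len=0.8445
  (v13,v16,v14) [++-] → (0.42227, -1.5112, 0.2054)–(-0.8725, -1.5112, 0.2054)  len=1.2948
  (v14,v16,v17) [-+-] → (0.42227, -1.5112, 0.2054)–(0.8725, -1.5112, 0.2054)  len=0.4502
  (v15,v0,v16) [--+] → (1.70201, -0.731387, 0.2054)–(1.06214, -1.83965, 0.2054)  len=1.2797
  (v16,v0,v1) [+-+] → (1.70201, -0.731387, 0.2054)–(2.12428, 0, 0.2054)  len=0.8445
  (v16,v1,v17) [++-] → (1.51989, -0.389907, 0.2054)–(0.8725, -1.5112, 0.2054)  len=1.2948
  (v17,v1,v2) [-+-] → (1.51989, -0.389907, 0.2054)–(1.745, 0, 0.2054)  len=0.4502

Chained into 2 loop(s):
  loop 1: 12 segments, perimeter = 12.7456
  loop 2: 12 segments, perimeter = 10.4700
Total perimeter = 23.216

loops=2 perimeter=23.216


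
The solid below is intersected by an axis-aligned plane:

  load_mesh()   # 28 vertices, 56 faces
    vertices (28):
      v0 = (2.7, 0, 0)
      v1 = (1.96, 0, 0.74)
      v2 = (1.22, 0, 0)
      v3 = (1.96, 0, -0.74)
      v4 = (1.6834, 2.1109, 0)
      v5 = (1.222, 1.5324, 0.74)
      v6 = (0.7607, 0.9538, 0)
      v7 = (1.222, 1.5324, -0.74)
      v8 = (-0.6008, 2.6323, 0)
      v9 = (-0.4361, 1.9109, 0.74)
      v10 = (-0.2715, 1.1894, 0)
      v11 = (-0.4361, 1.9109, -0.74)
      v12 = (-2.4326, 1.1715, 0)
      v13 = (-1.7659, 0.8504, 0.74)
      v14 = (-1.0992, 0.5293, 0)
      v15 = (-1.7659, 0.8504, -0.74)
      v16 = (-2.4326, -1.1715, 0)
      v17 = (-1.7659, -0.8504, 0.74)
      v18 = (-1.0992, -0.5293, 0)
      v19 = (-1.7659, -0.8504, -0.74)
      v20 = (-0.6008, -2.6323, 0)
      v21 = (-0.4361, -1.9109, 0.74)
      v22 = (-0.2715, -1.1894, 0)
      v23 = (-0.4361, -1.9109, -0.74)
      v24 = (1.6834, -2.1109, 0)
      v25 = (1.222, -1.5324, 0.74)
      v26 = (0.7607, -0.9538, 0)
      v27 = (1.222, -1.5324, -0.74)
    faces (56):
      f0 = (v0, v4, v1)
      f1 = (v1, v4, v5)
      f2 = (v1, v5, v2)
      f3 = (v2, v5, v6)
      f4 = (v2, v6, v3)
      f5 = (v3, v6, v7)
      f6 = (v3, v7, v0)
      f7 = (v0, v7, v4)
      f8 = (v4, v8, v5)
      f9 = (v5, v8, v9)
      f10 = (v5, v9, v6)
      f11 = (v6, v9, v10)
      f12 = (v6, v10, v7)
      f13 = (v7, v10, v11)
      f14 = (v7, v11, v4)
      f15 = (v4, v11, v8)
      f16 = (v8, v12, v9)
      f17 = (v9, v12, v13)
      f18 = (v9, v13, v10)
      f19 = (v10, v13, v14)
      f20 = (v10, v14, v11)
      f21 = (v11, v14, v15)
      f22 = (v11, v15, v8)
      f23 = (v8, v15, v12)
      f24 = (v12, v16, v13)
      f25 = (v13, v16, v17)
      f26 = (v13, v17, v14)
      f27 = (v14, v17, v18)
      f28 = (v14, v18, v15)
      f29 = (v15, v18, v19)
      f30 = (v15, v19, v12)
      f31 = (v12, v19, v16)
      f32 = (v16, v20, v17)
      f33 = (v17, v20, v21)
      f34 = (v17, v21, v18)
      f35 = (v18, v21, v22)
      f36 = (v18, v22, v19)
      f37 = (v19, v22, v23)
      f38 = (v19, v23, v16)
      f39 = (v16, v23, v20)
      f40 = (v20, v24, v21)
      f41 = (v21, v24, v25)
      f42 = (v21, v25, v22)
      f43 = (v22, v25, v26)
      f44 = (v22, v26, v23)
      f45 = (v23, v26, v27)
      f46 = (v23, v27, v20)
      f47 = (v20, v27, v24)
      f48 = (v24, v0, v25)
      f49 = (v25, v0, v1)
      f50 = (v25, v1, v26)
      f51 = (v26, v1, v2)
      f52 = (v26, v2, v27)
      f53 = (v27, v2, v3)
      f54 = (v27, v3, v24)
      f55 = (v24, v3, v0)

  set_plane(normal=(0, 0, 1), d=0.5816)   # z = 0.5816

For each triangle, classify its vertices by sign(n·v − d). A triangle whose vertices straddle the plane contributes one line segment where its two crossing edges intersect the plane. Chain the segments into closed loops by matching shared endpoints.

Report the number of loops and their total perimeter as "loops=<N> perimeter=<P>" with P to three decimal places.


loops=2 perimeter=23.812

Straddling triangles (28 of 56):
  (v0,v4,v1) [--+] → (1.90079, 0.451847, 0.5816)–(2.1184, 0, 0.5816)  len=0.5015
  (v1,v4,v5) [+-+] → (1.90079, 0.451847, 0.5816)–(1.32076, 1.65623, 0.5816)  len=1.3368
  (v1,v5,v2) [++-] → (1.22157, 1.20438, 0.5816)–(1.8016, 0, 0.5816)  len=1.3368
  (v2,v5,v6) [-+-] → (1.22157, 1.20438, 0.5816)–(1.12326, 1.40855, 0.5816)  len=0.2266
  (v4,v8,v5) [--+] → (0.831822, 1.76784, 0.5816)–(1.32076, 1.65623, 0.5816)  len=0.5015
  (v5,v8,v9) [+-+] → (0.831822, 1.76784, 0.5816)–(-0.471355, 2.06532, 0.5816)  len=1.3367
  (v5,v9,v6) [++-] → (-0.17992, 1.70603, 0.5816)–(1.12326, 1.40855, 0.5816)  len=1.3367
  (v6,v9,v10) [-+-] → (-0.17992, 1.70603, 0.5816)–(-0.400867, 1.75646, 0.5816)  len=0.2266
  (v8,v12,v9) [--+] → (-0.863459, 1.75263, 0.5816)–(-0.471355, 2.06532, 0.5816)  len=0.5015
  (v9,v12,v13) [+-+] → (-0.863459, 1.75263, 0.5816)–(-1.90861, 0.919133, 0.5816)  len=1.3368
  (v9,v13,v10) [++-] → (-1.44602, 0.922964, 0.5816)–(-0.400867, 1.75646, 0.5816)  len=1.3368
  (v10,v13,v14) [-+-] → (-1.44602, 0.922964, 0.5816)–(-1.62319, 0.781667, 0.5816)  len=0.2266
  (v12,v16,v13) [--+] → (-1.90861, 0.417604, 0.5816)–(-1.90861, 0.919133, 0.5816)  len=0.5015
  (v13,v16,v17) [+-+] → (-1.90861, 0.417604, 0.5816)–(-1.90861, -0.919133, 0.5816)  len=1.3367
  (v13,v17,v14) [++-] → (-1.62319, -0.55507, 0.5816)–(-1.62319, 0.781667, 0.5816)  len=1.3367
  (v14,v17,v18) [-+-] → (-1.62319, -0.55507, 0.5816)–(-1.62319, -0.781667, 0.5816)  len=0.2266
  (v16,v20,v17) [--+] → (-1.51651, -1.23182, 0.5816)–(-1.90861, -0.919133, 0.5816)  len=0.5015
  (v17,v20,v21) [+-+] → (-1.51651, -1.23182, 0.5816)–(-0.471355, -2.06532, 0.5816)  len=1.3368
  (v17,v21,v18) [++-] → (-0.578039, -1.61516, 0.5816)–(-1.62319, -0.781667, 0.5816)  len=1.3368
  (v18,v21,v22) [-+-] → (-0.578039, -1.61516, 0.5816)–(-0.400867, -1.75646, 0.5816)  len=0.2266
  (v20,v24,v21) [--+] → (0.0175876, -1.95371, 0.5816)–(-0.471355, -2.06532, 0.5816)  len=0.5015
  (v21,v24,v25) [+-+] → (0.0175876, -1.95371, 0.5816)–(1.32076, -1.65623, 0.5816)  len=1.3367
  (v21,v25,v22) [++-] → (0.90231, -1.45898, 0.5816)–(-0.400867, -1.75646, 0.5816)  len=1.3367
  (v22,v25,v26) [-+-] → (0.90231, -1.45898, 0.5816)–(1.12326, -1.40855, 0.5816)  len=0.2266
  (v24,v0,v25) [--+] → (1.53837, -1.20438, 0.5816)–(1.32076, -1.65623, 0.5816)  len=0.5015
  (v25,v0,v1) [+-+] → (1.53837, -1.20438, 0.5816)–(2.1184, 0, 0.5816)  len=1.3368
  (v25,v1,v26) [++-] → (1.70328, -0.204165, 0.5816)–(1.12326, -1.40855, 0.5816)  len=1.3368
  (v26,v1,v2) [-+-] → (1.70328, -0.204165, 0.5816)–(1.8016, 0, 0.5816)  len=0.2266

Chained into 2 loop(s):
  loop 1: 14 segments, perimeter = 12.8679
  loop 2: 14 segments, perimeter = 10.9436
Total perimeter = 23.812


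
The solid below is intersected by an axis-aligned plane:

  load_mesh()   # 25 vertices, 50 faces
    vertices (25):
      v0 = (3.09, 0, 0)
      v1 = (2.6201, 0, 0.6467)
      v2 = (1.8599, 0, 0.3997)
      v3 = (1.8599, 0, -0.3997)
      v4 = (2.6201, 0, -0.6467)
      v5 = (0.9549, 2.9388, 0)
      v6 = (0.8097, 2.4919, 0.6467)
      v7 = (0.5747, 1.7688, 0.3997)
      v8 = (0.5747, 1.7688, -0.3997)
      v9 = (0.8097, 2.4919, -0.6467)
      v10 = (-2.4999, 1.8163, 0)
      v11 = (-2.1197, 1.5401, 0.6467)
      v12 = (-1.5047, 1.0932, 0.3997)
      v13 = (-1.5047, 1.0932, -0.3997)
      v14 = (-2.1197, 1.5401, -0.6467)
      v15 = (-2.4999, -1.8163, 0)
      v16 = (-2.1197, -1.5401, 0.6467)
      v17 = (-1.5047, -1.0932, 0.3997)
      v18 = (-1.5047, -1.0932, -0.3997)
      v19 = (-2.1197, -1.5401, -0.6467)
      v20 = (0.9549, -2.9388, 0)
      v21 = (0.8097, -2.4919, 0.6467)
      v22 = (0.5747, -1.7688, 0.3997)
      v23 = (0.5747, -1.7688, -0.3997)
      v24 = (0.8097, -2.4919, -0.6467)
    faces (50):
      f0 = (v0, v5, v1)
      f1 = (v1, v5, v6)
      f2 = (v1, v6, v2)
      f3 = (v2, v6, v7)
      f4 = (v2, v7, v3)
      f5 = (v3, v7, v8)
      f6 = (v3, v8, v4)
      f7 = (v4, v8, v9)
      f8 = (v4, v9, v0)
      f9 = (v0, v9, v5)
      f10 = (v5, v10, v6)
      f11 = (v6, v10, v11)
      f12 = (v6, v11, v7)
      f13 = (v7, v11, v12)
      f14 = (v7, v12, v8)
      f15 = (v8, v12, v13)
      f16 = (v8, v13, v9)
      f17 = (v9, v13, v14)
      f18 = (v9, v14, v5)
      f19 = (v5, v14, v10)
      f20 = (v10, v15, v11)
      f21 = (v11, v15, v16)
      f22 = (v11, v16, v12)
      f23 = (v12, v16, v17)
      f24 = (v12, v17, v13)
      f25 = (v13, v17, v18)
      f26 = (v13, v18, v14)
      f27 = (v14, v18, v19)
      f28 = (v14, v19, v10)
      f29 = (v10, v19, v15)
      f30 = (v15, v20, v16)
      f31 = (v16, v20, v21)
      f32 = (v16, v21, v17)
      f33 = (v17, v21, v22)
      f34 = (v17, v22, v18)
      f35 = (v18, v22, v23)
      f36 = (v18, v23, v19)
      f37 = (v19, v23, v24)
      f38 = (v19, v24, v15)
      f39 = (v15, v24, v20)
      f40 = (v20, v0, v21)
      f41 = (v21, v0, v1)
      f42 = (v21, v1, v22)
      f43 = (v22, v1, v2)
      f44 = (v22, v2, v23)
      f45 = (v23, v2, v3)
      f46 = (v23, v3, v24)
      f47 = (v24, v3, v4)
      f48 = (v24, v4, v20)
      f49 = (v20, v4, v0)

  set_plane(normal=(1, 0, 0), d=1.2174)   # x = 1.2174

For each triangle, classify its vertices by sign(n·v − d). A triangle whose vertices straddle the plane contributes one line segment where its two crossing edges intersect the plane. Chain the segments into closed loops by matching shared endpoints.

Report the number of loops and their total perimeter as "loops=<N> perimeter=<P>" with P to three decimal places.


loops=2 perimeter=9.558

Straddling triangles (20 of 50):
  (v0,v5,v1) [+-+] → (1.2174, 2.57749, 0)–(1.2174, 2.47553, 0.101945)  len=0.1442
  (v1,v5,v6) [+--] → (1.2174, 2.47553, 0.101945)–(1.2174, 1.93073, 0.6467)  len=0.7704
  (v1,v6,v2) [+-+] → (1.2174, 1.93073, 0.6467)–(1.2174, 1.52452, 0.550812)  len=0.4174
  (v2,v6,v7) [+--] → (1.2174, 1.52452, 0.550812)–(1.2174, 0.884262, 0.3997)  len=0.6578
  (v2,v7,v3) [+-+] → (1.2174, 0.884262, 0.3997)–(1.2174, 0.884262, -6.22004e-05)  len=0.3998
  (v3,v7,v8) [+--] → (1.2174, 0.884262, -6.22004e-05)–(1.2174, 0.884262, -0.3997)  len=0.3996
  (v3,v8,v4) [+-+] → (1.2174, 0.884262, -0.3997)–(1.2174, 1.21301, -0.477312)  len=0.3378
  (v4,v8,v9) [+--] → (1.2174, 1.21301, -0.477312)–(1.2174, 1.93073, -0.6467)  len=0.7374
  (v4,v9,v0) [+-+] → (1.2174, 1.93073, -0.6467)–(1.2174, 2.04637, -0.531075)  len=0.1635
  (v0,v9,v5) [+--] → (1.2174, 2.04637, -0.531075)–(1.2174, 2.57749, 0)  len=0.7511
  (v20,v0,v21) [-+-] → (1.2174, -2.57749, 0)–(1.2174, -2.04637, 0.531075)  len=0.7511
  (v21,v0,v1) [-++] → (1.2174, -2.04637, 0.531075)–(1.2174, -1.93073, 0.6467)  len=0.1635
  (v21,v1,v22) [-+-] → (1.2174, -1.93073, 0.6467)–(1.2174, -1.21301, 0.477312)  len=0.7374
  (v22,v1,v2) [-++] → (1.2174, -1.21301, 0.477312)–(1.2174, -0.884262, 0.3997)  len=0.3378
  (v22,v2,v23) [-+-] → (1.2174, -0.884262, 0.3997)–(1.2174, -0.884262, 6.22004e-05)  len=0.3996
  (v23,v2,v3) [-++] → (1.2174, -0.884262, 6.22004e-05)–(1.2174, -0.884262, -0.3997)  len=0.3998
  (v23,v3,v24) [-+-] → (1.2174, -0.884262, -0.3997)–(1.2174, -1.52452, -0.550812)  len=0.6578
  (v24,v3,v4) [-++] → (1.2174, -1.52452, -0.550812)–(1.2174, -1.93073, -0.6467)  len=0.4174
  (v24,v4,v20) [-+-] → (1.2174, -1.93073, -0.6467)–(1.2174, -2.47553, -0.101945)  len=0.7704
  (v20,v4,v0) [-++] → (1.2174, -2.47553, -0.101945)–(1.2174, -2.57749, 0)  len=0.1442

Chained into 2 loop(s):
  loop 1: 10 segments, perimeter = 4.7791
  loop 2: 10 segments, perimeter = 4.7791
Total perimeter = 9.558


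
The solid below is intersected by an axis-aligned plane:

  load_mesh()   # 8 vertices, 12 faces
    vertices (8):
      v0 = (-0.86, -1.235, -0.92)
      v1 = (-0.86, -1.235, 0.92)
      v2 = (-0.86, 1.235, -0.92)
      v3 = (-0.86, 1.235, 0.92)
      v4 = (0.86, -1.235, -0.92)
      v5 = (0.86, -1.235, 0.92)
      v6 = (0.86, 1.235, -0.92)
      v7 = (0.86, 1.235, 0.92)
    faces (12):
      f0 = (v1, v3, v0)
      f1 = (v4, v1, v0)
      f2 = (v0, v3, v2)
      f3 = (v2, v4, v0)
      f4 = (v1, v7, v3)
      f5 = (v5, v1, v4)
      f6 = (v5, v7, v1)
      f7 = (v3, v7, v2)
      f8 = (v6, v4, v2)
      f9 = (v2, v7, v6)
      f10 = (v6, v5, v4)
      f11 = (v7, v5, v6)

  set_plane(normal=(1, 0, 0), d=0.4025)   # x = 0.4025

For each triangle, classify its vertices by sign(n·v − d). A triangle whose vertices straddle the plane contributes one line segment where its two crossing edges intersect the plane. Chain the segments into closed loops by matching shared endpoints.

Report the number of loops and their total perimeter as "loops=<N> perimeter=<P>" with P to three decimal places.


Straddling triangles (8 of 12):
  (v4,v1,v0) [+--] → (0.4025, -1.235, -0.430581)–(0.4025, -1.235, -0.92)  len=0.4894
  (v2,v4,v0) [-+-] → (0.4025, -0.578009, -0.92)–(0.4025, -1.235, -0.92)  len=0.6570
  (v1,v7,v3) [-+-] → (0.4025, 0.578009, 0.92)–(0.4025, 1.235, 0.92)  len=0.6570
  (v5,v1,v4) [+-+] → (0.4025, -1.235, 0.92)–(0.4025, -1.235, -0.430581)  len=1.3506
  (v5,v7,v1) [++-] → (0.4025, 0.578009, 0.92)–(0.4025, -1.235, 0.92)  len=1.8130
  (v3,v7,v2) [-+-] → (0.4025, 1.235, 0.92)–(0.4025, 1.235, 0.430581)  len=0.4894
  (v6,v4,v2) [++-] → (0.4025, -0.578009, -0.92)–(0.4025, 1.235, -0.92)  len=1.8130
  (v2,v7,v6) [-++] → (0.4025, 1.235, 0.430581)–(0.4025, 1.235, -0.92)  len=1.3506

Chained into 1 loop(s):
  loop 1: 8 segments, perimeter = 8.6200
Total perimeter = 8.620

loops=1 perimeter=8.620


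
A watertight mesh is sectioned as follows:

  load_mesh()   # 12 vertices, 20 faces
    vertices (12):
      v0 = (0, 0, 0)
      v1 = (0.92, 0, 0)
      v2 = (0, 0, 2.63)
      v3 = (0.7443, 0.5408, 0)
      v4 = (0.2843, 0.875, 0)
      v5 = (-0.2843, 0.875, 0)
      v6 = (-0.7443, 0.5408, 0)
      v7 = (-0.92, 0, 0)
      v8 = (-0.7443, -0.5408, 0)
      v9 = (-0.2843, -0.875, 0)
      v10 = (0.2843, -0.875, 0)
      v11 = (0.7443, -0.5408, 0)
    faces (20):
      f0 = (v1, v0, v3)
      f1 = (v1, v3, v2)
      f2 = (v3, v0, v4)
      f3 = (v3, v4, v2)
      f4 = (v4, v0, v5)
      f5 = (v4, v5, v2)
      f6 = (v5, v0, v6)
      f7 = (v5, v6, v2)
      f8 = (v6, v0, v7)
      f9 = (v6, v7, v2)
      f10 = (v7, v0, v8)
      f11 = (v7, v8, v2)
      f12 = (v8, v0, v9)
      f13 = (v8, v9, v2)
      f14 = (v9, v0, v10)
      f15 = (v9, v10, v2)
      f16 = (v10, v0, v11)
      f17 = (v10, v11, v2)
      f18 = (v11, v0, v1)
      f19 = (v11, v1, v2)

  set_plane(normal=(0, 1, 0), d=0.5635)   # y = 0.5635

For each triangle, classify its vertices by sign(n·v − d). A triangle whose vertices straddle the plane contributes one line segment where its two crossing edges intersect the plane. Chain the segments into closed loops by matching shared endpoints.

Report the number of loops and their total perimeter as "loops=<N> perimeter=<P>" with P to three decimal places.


Straddling triangles (6 of 20):
  (v3,v0,v4) [--+] → (0.183089, 0.5635, 0)–(0.713055, 0.5635, 0)  len=0.5300
  (v3,v4,v2) [-+-] → (0.713055, 0.5635, 0)–(0.183089, 0.5635, 0.93628)  len=1.0759
  (v4,v0,v5) [+-+] → (0.183089, 0.5635, 0)–(-0.183089, 0.5635, 0)  len=0.3662
  (v4,v5,v2) [++-] → (-0.183089, 0.5635, 0.93628)–(0.183089, 0.5635, 0.93628)  len=0.3662
  (v5,v0,v6) [+--] → (-0.183089, 0.5635, 0)–(-0.713055, 0.5635, 0)  len=0.5300
  (v5,v6,v2) [+--] → (-0.713055, 0.5635, 0)–(-0.183089, 0.5635, 0.93628)  len=1.0759

Chained into 1 loop(s):
  loop 1: 6 segments, perimeter = 3.9440
Total perimeter = 3.944

loops=1 perimeter=3.944


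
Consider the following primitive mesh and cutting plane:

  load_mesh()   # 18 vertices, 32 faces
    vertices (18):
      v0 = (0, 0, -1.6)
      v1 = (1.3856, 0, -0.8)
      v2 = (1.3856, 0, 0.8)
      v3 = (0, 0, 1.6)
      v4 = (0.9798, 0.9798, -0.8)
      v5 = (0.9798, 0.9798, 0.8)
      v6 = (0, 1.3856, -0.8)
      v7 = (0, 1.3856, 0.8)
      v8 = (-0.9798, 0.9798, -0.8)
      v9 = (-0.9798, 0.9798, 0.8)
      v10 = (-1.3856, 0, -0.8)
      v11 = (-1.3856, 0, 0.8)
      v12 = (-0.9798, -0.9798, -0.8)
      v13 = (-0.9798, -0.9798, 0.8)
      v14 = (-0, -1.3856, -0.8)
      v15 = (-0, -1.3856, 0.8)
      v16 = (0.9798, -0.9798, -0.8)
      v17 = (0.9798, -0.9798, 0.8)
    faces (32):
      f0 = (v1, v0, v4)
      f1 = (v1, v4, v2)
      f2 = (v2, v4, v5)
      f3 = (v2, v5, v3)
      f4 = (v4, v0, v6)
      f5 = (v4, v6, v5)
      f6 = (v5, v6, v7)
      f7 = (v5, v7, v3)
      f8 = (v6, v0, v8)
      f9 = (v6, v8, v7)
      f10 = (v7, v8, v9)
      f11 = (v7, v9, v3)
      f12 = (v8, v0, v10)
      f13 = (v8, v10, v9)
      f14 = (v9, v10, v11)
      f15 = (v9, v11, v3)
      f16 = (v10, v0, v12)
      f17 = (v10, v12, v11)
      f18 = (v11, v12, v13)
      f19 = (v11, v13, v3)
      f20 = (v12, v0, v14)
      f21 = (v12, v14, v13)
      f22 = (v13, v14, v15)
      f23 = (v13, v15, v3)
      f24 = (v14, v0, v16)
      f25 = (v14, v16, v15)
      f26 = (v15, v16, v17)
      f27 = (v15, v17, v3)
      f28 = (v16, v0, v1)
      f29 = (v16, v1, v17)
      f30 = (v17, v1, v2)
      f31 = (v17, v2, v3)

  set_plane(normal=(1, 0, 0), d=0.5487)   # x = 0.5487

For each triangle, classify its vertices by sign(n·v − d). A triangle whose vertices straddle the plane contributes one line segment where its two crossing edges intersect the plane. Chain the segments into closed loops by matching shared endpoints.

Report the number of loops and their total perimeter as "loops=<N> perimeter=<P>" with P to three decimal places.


loops=1 perimeter=8.273

Straddling triangles (12 of 32):
  (v1,v0,v4) [+-+] → (0.5487, 0, -1.2832)–(0.5487, 0.5487, -1.15199)  len=0.5642
  (v2,v5,v3) [++-] → (0.5487, 0.5487, 1.15199)–(0.5487, 0, 1.2832)  len=0.5642
  (v4,v0,v6) [+--] → (0.5487, 0.5487, -1.15199)–(0.5487, 1.15835, -0.8)  len=0.7040
  (v4,v6,v5) [+-+] → (0.5487, 1.15835, -0.8)–(0.5487, 1.15835, 0.0960196)  len=0.8960
  (v5,v6,v7) [+--] → (0.5487, 1.15835, 0.0960196)–(0.5487, 1.15835, 0.8)  len=0.7040
  (v5,v7,v3) [+--] → (0.5487, 1.15835, 0.8)–(0.5487, 0.5487, 1.15199)  len=0.7040
  (v14,v0,v16) [--+] → (0.5487, -0.5487, -1.15199)–(0.5487, -1.15835, -0.8)  len=0.7040
  (v14,v16,v15) [-+-] → (0.5487, -1.15835, -0.8)–(0.5487, -1.15835, -0.0960196)  len=0.7040
  (v15,v16,v17) [-++] → (0.5487, -1.15835, -0.0960196)–(0.5487, -1.15835, 0.8)  len=0.8960
  (v15,v17,v3) [-+-] → (0.5487, -1.15835, 0.8)–(0.5487, -0.5487, 1.15199)  len=0.7040
  (v16,v0,v1) [+-+] → (0.5487, -0.5487, -1.15199)–(0.5487, 0, -1.2832)  len=0.5642
  (v17,v2,v3) [++-] → (0.5487, 0, 1.2832)–(0.5487, -0.5487, 1.15199)  len=0.5642

Chained into 1 loop(s):
  loop 1: 12 segments, perimeter = 8.2725
Total perimeter = 8.273


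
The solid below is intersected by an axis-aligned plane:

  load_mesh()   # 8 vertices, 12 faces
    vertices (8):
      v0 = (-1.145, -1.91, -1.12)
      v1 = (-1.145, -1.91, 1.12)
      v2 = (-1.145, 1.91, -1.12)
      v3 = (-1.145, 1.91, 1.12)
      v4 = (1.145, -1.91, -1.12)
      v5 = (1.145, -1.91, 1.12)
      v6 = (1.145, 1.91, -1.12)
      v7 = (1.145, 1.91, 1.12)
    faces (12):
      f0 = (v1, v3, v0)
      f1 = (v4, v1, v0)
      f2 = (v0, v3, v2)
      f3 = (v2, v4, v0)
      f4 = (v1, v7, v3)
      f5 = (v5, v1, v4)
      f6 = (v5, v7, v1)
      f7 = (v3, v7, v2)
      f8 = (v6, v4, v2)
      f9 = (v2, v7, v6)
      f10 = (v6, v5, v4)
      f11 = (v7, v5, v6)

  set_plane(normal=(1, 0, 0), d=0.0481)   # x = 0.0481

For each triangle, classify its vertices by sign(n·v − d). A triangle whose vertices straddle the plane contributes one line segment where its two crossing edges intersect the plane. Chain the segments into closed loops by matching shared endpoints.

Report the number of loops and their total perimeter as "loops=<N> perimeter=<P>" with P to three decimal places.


loops=1 perimeter=12.120

Straddling triangles (8 of 12):
  (v4,v1,v0) [+--] → (0.0481, -1.91, -0.0470498)–(0.0481, -1.91, -1.12)  len=1.0730
  (v2,v4,v0) [-+-] → (0.0481, -0.0802367, -1.12)–(0.0481, -1.91, -1.12)  len=1.8298
  (v1,v7,v3) [-+-] → (0.0481, 0.0802367, 1.12)–(0.0481, 1.91, 1.12)  len=1.8298
  (v5,v1,v4) [+-+] → (0.0481, -1.91, 1.12)–(0.0481, -1.91, -0.0470498)  len=1.1670
  (v5,v7,v1) [++-] → (0.0481, 0.0802367, 1.12)–(0.0481, -1.91, 1.12)  len=1.9902
  (v3,v7,v2) [-+-] → (0.0481, 1.91, 1.12)–(0.0481, 1.91, 0.0470498)  len=1.0730
  (v6,v4,v2) [++-] → (0.0481, -0.0802367, -1.12)–(0.0481, 1.91, -1.12)  len=1.9902
  (v2,v7,v6) [-++] → (0.0481, 1.91, 0.0470498)–(0.0481, 1.91, -1.12)  len=1.1670

Chained into 1 loop(s):
  loop 1: 8 segments, perimeter = 12.1200
Total perimeter = 12.120


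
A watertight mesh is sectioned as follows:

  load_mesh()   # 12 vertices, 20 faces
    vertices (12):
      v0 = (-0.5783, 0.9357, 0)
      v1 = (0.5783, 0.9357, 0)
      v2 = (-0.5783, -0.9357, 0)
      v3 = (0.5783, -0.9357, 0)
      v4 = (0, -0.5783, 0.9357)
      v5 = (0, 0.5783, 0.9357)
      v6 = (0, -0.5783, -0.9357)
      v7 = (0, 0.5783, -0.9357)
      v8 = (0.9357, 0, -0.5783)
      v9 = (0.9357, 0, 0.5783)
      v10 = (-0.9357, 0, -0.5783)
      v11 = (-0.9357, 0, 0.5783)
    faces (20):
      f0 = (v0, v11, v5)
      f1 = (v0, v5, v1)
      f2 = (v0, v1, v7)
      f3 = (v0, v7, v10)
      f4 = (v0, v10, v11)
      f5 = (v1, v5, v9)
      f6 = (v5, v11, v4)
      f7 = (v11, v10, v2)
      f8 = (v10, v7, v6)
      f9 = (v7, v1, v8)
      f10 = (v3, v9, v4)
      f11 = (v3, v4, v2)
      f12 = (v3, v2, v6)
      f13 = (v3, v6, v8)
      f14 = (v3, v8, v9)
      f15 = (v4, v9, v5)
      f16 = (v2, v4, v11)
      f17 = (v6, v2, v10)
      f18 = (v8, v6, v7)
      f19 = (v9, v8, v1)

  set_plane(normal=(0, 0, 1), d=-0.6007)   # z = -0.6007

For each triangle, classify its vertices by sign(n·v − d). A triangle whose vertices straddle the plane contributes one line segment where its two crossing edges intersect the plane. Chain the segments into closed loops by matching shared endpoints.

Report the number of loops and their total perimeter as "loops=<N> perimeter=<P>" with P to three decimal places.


Straddling triangles (8 of 20):
  (v0,v1,v7) [++-] → (0.207043, 0.706257, -0.6007)–(-0.207043, 0.706257, -0.6007)  len=0.4141
  (v0,v7,v10) [+-+] → (-0.207043, 0.706257, -0.6007)–(-0.877055, 0.0362449, -0.6007)  len=0.9475
  (v10,v7,v6) [+--] → (-0.877055, 0.0362449, -0.6007)–(-0.877055, -0.0362449, -0.6007)  len=0.0725
  (v7,v1,v8) [-++] → (0.207043, 0.706257, -0.6007)–(0.877055, 0.0362449, -0.6007)  len=0.9475
  (v3,v2,v6) [++-] → (-0.207043, -0.706257, -0.6007)–(0.207043, -0.706257, -0.6007)  len=0.4141
  (v3,v6,v8) [+-+] → (0.207043, -0.706257, -0.6007)–(0.877055, -0.0362449, -0.6007)  len=0.9475
  (v6,v2,v10) [-++] → (-0.207043, -0.706257, -0.6007)–(-0.877055, -0.0362449, -0.6007)  len=0.9475
  (v8,v6,v7) [+--] → (0.877055, -0.0362449, -0.6007)–(0.877055, 0.0362449, -0.6007)  len=0.0725

Chained into 1 loop(s):
  loop 1: 8 segments, perimeter = 4.7633
Total perimeter = 4.763

loops=1 perimeter=4.763


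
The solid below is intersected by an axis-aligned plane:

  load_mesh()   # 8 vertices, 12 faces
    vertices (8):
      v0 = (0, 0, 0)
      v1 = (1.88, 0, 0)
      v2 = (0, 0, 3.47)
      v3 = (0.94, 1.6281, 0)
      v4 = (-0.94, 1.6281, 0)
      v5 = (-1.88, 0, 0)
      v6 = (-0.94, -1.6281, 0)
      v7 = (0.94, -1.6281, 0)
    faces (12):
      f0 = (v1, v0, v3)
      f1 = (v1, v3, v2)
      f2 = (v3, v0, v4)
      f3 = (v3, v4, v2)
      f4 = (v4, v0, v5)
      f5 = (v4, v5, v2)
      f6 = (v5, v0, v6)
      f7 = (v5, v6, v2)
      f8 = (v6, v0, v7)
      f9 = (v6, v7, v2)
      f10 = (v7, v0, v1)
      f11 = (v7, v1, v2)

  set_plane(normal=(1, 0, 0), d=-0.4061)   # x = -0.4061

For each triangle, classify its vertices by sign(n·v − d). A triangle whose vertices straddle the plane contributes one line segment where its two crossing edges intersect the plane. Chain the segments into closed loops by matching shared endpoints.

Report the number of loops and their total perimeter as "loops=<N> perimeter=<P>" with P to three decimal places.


loops=1 perimeter=9.666

Straddling triangles (8 of 12):
  (v3,v0,v4) [++-] → (-0.4061, 0.703374, 0)–(-0.4061, 1.6281, 0)  len=0.9247
  (v3,v4,v2) [+-+] → (-0.4061, 1.6281, 0)–(-0.4061, 0.703374, 1.97089)  len=2.1770
  (v4,v0,v5) [-+-] → (-0.4061, 0.703374, 0)–(-0.4061, 0, 0)  len=0.7034
  (v4,v5,v2) [--+] → (-0.4061, 0, 2.72044)–(-0.4061, 0.703374, 1.97089)  len=1.0279
  (v5,v0,v6) [-+-] → (-0.4061, 0, 0)–(-0.4061, -0.703374, 0)  len=0.7034
  (v5,v6,v2) [--+] → (-0.4061, -0.703374, 1.97089)–(-0.4061, 0, 2.72044)  len=1.0279
  (v6,v0,v7) [-++] → (-0.4061, -0.703374, 0)–(-0.4061, -1.6281, 0)  len=0.9247
  (v6,v7,v2) [-++] → (-0.4061, -1.6281, 0)–(-0.4061, -0.703374, 1.97089)  len=2.1770

Chained into 1 loop(s):
  loop 1: 8 segments, perimeter = 9.6661
Total perimeter = 9.666


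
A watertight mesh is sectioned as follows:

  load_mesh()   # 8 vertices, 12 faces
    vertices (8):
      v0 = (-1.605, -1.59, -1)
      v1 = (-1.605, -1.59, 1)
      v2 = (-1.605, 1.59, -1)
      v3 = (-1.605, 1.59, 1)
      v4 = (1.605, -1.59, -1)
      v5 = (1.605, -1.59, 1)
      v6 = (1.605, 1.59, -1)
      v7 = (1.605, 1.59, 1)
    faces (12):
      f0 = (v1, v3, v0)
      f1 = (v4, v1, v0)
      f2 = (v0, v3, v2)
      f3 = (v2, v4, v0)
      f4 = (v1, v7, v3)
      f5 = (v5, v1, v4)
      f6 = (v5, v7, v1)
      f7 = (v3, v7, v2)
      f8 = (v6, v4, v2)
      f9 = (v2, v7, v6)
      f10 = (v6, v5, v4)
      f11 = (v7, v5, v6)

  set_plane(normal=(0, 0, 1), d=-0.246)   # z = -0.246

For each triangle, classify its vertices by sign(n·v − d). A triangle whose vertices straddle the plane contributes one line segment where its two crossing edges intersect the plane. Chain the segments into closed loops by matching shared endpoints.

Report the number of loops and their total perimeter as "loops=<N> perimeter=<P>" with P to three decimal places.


Straddling triangles (8 of 12):
  (v1,v3,v0) [++-] → (-1.605, -0.39114, -0.246)–(-1.605, -1.59, -0.246)  len=1.1989
  (v4,v1,v0) [-+-] → (0.39483, -1.59, -0.246)–(-1.605, -1.59, -0.246)  len=1.9998
  (v0,v3,v2) [-+-] → (-1.605, -0.39114, -0.246)–(-1.605, 1.59, -0.246)  len=1.9811
  (v5,v1,v4) [++-] → (0.39483, -1.59, -0.246)–(1.605, -1.59, -0.246)  len=1.2102
  (v3,v7,v2) [++-] → (-0.39483, 1.59, -0.246)–(-1.605, 1.59, -0.246)  len=1.2102
  (v2,v7,v6) [-+-] → (-0.39483, 1.59, -0.246)–(1.605, 1.59, -0.246)  len=1.9998
  (v6,v5,v4) [-+-] → (1.605, 0.39114, -0.246)–(1.605, -1.59, -0.246)  len=1.9811
  (v7,v5,v6) [++-] → (1.605, 0.39114, -0.246)–(1.605, 1.59, -0.246)  len=1.1989

Chained into 1 loop(s):
  loop 1: 8 segments, perimeter = 12.7800
Total perimeter = 12.780

loops=1 perimeter=12.780


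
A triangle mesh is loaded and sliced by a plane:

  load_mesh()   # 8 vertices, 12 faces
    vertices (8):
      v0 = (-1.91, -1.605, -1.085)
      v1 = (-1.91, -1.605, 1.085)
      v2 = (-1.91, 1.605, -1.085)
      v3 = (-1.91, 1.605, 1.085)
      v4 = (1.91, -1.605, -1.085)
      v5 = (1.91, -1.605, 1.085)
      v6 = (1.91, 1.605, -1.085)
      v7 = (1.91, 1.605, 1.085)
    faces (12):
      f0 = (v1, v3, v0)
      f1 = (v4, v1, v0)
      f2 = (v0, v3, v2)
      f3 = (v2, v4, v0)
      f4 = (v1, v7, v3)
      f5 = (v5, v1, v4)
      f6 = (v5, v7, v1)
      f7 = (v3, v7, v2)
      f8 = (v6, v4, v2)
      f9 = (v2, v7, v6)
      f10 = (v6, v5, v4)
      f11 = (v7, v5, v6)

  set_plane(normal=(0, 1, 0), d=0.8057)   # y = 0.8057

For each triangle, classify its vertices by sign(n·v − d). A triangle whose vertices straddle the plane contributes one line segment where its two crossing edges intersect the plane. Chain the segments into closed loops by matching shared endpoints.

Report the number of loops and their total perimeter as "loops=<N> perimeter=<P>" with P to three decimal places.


Straddling triangles (8 of 12):
  (v1,v3,v0) [-+-] → (-1.91, 0.8057, 1.085)–(-1.91, 0.8057, 0.544663)  len=0.5403
  (v0,v3,v2) [-++] → (-1.91, 0.8057, 0.544663)–(-1.91, 0.8057, -1.085)  len=1.6297
  (v2,v4,v0) [+--] → (-0.958808, 0.8057, -1.085)–(-1.91, 0.8057, -1.085)  len=0.9512
  (v1,v7,v3) [-++] → (0.958808, 0.8057, 1.085)–(-1.91, 0.8057, 1.085)  len=2.8688
  (v5,v7,v1) [-+-] → (1.91, 0.8057, 1.085)–(0.958808, 0.8057, 1.085)  len=0.9512
  (v6,v4,v2) [+-+] → (1.91, 0.8057, -1.085)–(-0.958808, 0.8057, -1.085)  len=2.8688
  (v6,v5,v4) [+--] → (1.91, 0.8057, -0.544663)–(1.91, 0.8057, -1.085)  len=0.5403
  (v7,v5,v6) [+-+] → (1.91, 0.8057, 1.085)–(1.91, 0.8057, -0.544663)  len=1.6297

Chained into 1 loop(s):
  loop 1: 8 segments, perimeter = 11.9800
Total perimeter = 11.980

loops=1 perimeter=11.980
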